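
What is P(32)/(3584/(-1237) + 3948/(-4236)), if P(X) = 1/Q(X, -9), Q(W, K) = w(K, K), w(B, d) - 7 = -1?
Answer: -436661/10032750 ≈ -0.043524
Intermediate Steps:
w(B, d) = 6 (w(B, d) = 7 - 1 = 6)
Q(W, K) = 6
P(X) = ⅙ (P(X) = 1/6 = ⅙)
P(32)/(3584/(-1237) + 3948/(-4236)) = 1/(6*(3584/(-1237) + 3948/(-4236))) = 1/(6*(3584*(-1/1237) + 3948*(-1/4236))) = 1/(6*(-3584/1237 - 329/353)) = 1/(6*(-1672125/436661)) = (⅙)*(-436661/1672125) = -436661/10032750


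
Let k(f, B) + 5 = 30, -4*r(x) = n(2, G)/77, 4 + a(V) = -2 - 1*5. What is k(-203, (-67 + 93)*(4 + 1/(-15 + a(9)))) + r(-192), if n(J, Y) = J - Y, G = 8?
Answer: 3853/154 ≈ 25.019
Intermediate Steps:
a(V) = -11 (a(V) = -4 + (-2 - 1*5) = -4 + (-2 - 5) = -4 - 7 = -11)
r(x) = 3/154 (r(x) = -(2 - 1*8)/(4*77) = -(2 - 8)/(4*77) = -(-3)/(2*77) = -1/4*(-6/77) = 3/154)
k(f, B) = 25 (k(f, B) = -5 + 30 = 25)
k(-203, (-67 + 93)*(4 + 1/(-15 + a(9)))) + r(-192) = 25 + 3/154 = 3853/154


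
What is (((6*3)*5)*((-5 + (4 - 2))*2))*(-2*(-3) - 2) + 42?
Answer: -2118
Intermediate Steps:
(((6*3)*5)*((-5 + (4 - 2))*2))*(-2*(-3) - 2) + 42 = ((18*5)*((-5 + 2)*2))*(6 - 2) + 42 = (90*(-3*2))*4 + 42 = (90*(-6))*4 + 42 = -540*4 + 42 = -2160 + 42 = -2118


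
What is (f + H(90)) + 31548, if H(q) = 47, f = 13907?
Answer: 45502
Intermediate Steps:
(f + H(90)) + 31548 = (13907 + 47) + 31548 = 13954 + 31548 = 45502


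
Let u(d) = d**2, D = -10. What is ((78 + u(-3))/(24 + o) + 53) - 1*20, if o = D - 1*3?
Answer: 450/11 ≈ 40.909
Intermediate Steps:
o = -13 (o = -10 - 1*3 = -10 - 3 = -13)
((78 + u(-3))/(24 + o) + 53) - 1*20 = ((78 + (-3)**2)/(24 - 13) + 53) - 1*20 = ((78 + 9)/11 + 53) - 20 = (87*(1/11) + 53) - 20 = (87/11 + 53) - 20 = 670/11 - 20 = 450/11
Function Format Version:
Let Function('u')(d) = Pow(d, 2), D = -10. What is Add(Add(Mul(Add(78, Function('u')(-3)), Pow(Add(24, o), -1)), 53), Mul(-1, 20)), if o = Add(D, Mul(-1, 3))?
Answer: Rational(450, 11) ≈ 40.909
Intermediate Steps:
o = -13 (o = Add(-10, Mul(-1, 3)) = Add(-10, -3) = -13)
Add(Add(Mul(Add(78, Function('u')(-3)), Pow(Add(24, o), -1)), 53), Mul(-1, 20)) = Add(Add(Mul(Add(78, Pow(-3, 2)), Pow(Add(24, -13), -1)), 53), Mul(-1, 20)) = Add(Add(Mul(Add(78, 9), Pow(11, -1)), 53), -20) = Add(Add(Mul(87, Rational(1, 11)), 53), -20) = Add(Add(Rational(87, 11), 53), -20) = Add(Rational(670, 11), -20) = Rational(450, 11)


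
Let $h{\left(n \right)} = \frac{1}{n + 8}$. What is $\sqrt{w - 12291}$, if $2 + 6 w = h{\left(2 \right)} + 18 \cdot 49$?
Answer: $\frac{i \sqrt{10929885}}{30} \approx 110.2 i$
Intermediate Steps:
$h{\left(n \right)} = \frac{1}{8 + n}$
$w = \frac{8801}{60}$ ($w = - \frac{1}{3} + \frac{\frac{1}{8 + 2} + 18 \cdot 49}{6} = - \frac{1}{3} + \frac{\frac{1}{10} + 882}{6} = - \frac{1}{3} + \frac{1}{6} \cdot \frac{8821}{10} = - \frac{1}{3} + \frac{8821}{60} = \frac{8801}{60} \approx 146.68$)
$\sqrt{w - 12291} = \sqrt{\frac{8801}{60} - 12291} = \sqrt{- \frac{728659}{60}} = \frac{i \sqrt{10929885}}{30}$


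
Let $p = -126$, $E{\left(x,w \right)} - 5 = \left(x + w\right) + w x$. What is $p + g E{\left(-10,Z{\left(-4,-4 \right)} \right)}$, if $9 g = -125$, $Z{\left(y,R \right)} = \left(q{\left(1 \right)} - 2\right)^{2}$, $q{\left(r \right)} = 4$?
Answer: $\frac{3991}{9} \approx 443.44$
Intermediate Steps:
$Z{\left(y,R \right)} = 4$ ($Z{\left(y,R \right)} = \left(4 - 2\right)^{2} = 2^{2} = 4$)
$E{\left(x,w \right)} = 5 + w + x + w x$ ($E{\left(x,w \right)} = 5 + \left(\left(x + w\right) + w x\right) = 5 + \left(\left(w + x\right) + w x\right) = 5 + \left(w + x + w x\right) = 5 + w + x + w x$)
$g = - \frac{125}{9}$ ($g = \frac{1}{9} \left(-125\right) = - \frac{125}{9} \approx -13.889$)
$p + g E{\left(-10,Z{\left(-4,-4 \right)} \right)} = -126 - \frac{125 \left(5 + 4 - 10 + 4 \left(-10\right)\right)}{9} = -126 - \frac{125 \left(5 + 4 - 10 - 40\right)}{9} = -126 - - \frac{5125}{9} = -126 + \frac{5125}{9} = \frac{3991}{9}$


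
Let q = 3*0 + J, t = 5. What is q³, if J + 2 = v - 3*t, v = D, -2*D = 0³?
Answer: -4913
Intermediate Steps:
D = 0 (D = -½*0³ = -½*0 = 0)
v = 0
J = -17 (J = -2 + (0 - 3*5) = -2 + (0 - 15) = -2 - 15 = -17)
q = -17 (q = 3*0 - 17 = 0 - 17 = -17)
q³ = (-17)³ = -4913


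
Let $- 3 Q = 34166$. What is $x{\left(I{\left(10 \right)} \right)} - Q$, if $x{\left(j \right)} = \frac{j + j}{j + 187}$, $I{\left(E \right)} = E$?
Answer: $\frac{6730762}{591} \approx 11389.0$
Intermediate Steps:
$Q = - \frac{34166}{3}$ ($Q = \left(- \frac{1}{3}\right) 34166 = - \frac{34166}{3} \approx -11389.0$)
$x{\left(j \right)} = \frac{2 j}{187 + j}$
$x{\left(I{\left(10 \right)} \right)} - Q = 2 \cdot 10 \frac{1}{187 + 10} - - \frac{34166}{3} = 2 \cdot 10 \cdot \frac{1}{197} + \frac{34166}{3} = \frac{20}{197} + \frac{34166}{3} = \frac{6730762}{591}$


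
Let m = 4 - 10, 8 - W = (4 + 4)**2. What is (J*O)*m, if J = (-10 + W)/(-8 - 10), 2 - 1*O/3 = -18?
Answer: -1320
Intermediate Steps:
W = -56 (W = 8 - (4 + 4)**2 = 8 - 1*8**2 = 8 - 1*64 = 8 - 64 = -56)
O = 60 (O = 6 - 3*(-18) = 6 + 54 = 60)
m = -6
J = 11/3 (J = (-10 - 56)/(-8 - 10) = -66/(-18) = -66*(-1/18) = 11/3 ≈ 3.6667)
(J*O)*m = ((11/3)*60)*(-6) = 220*(-6) = -1320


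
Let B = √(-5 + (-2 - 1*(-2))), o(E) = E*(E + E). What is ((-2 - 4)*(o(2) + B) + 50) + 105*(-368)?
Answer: -38638 - 6*I*√5 ≈ -38638.0 - 13.416*I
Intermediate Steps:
o(E) = 2*E² (o(E) = E*(2*E) = 2*E²)
B = I*√5 (B = √(-5 + (-2 + 2)) = √(-5 + 0) = √(-5) = I*√5 ≈ 2.2361*I)
((-2 - 4)*(o(2) + B) + 50) + 105*(-368) = ((-2 - 4)*(2*2² + I*√5) + 50) + 105*(-368) = (-6*(2*4 + I*√5) + 50) - 38640 = (-6*(8 + I*√5) + 50) - 38640 = ((-48 - 6*I*√5) + 50) - 38640 = (2 - 6*I*√5) - 38640 = -38638 - 6*I*√5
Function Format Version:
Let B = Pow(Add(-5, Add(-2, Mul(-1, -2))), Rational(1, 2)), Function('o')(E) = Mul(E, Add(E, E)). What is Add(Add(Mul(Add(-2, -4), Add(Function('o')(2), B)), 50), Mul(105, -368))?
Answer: Add(-38638, Mul(-6, I, Pow(5, Rational(1, 2)))) ≈ Add(-38638., Mul(-13.416, I))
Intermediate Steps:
Function('o')(E) = Mul(2, Pow(E, 2)) (Function('o')(E) = Mul(E, Mul(2, E)) = Mul(2, Pow(E, 2)))
B = Mul(I, Pow(5, Rational(1, 2))) (B = Pow(Add(-5, Add(-2, 2)), Rational(1, 2)) = Pow(Add(-5, 0), Rational(1, 2)) = Pow(-5, Rational(1, 2)) = Mul(I, Pow(5, Rational(1, 2))) ≈ Mul(2.2361, I))
Add(Add(Mul(Add(-2, -4), Add(Function('o')(2), B)), 50), Mul(105, -368)) = Add(Add(Mul(Add(-2, -4), Add(Mul(2, Pow(2, 2)), Mul(I, Pow(5, Rational(1, 2))))), 50), Mul(105, -368)) = Add(Add(Mul(-6, Add(Mul(2, 4), Mul(I, Pow(5, Rational(1, 2))))), 50), -38640) = Add(Add(Mul(-6, Add(8, Mul(I, Pow(5, Rational(1, 2))))), 50), -38640) = Add(Add(Add(-48, Mul(-6, I, Pow(5, Rational(1, 2)))), 50), -38640) = Add(Add(2, Mul(-6, I, Pow(5, Rational(1, 2)))), -38640) = Add(-38638, Mul(-6, I, Pow(5, Rational(1, 2))))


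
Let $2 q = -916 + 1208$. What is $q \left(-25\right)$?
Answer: $-3650$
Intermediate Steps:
$q = 146$ ($q = \frac{-916 + 1208}{2} = \frac{1}{2} \cdot 292 = 146$)
$q \left(-25\right) = 146 \left(-25\right) = -3650$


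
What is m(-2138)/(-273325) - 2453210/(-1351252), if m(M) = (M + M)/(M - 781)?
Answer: 139803762736657/77005503679650 ≈ 1.8155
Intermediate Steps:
m(M) = 2*M/(-781 + M) (m(M) = (2*M)/(-781 + M) = 2*M/(-781 + M))
m(-2138)/(-273325) - 2453210/(-1351252) = (2*(-2138)/(-781 - 2138))/(-273325) - 2453210/(-1351252) = (2*(-2138)/(-2919))*(-1/273325) - 2453210*(-1/1351252) = (2*(-2138)*(-1/2919))*(-1/273325) + 1226605/675626 = (4276/2919)*(-1/273325) + 1226605/675626 = -4276/797835675 + 1226605/675626 = 139803762736657/77005503679650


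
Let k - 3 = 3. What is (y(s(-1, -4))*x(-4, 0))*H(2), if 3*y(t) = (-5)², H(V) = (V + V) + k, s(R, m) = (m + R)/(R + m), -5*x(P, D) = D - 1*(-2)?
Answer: -100/3 ≈ -33.333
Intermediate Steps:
k = 6 (k = 3 + 3 = 6)
x(P, D) = -⅖ - D/5 (x(P, D) = -(D - 1*(-2))/5 = -(D + 2)/5 = -(2 + D)/5 = -⅖ - D/5)
s(R, m) = 1 (s(R, m) = (R + m)/(R + m) = 1)
H(V) = 6 + 2*V (H(V) = (V + V) + 6 = 2*V + 6 = 6 + 2*V)
y(t) = 25/3 (y(t) = (⅓)*(-5)² = (⅓)*25 = 25/3)
(y(s(-1, -4))*x(-4, 0))*H(2) = (25*(-⅖ - ⅕*0)/3)*(6 + 2*2) = (25*(-⅖ + 0)/3)*(6 + 4) = ((25/3)*(-⅖))*10 = -10/3*10 = -100/3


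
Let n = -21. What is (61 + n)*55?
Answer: 2200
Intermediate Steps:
(61 + n)*55 = (61 - 21)*55 = 40*55 = 2200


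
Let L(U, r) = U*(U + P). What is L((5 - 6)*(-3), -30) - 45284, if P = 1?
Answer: -45272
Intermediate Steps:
L(U, r) = U*(1 + U) (L(U, r) = U*(U + 1) = U*(1 + U))
L((5 - 6)*(-3), -30) - 45284 = ((5 - 6)*(-3))*(1 + (5 - 6)*(-3)) - 45284 = (-1*(-3))*(1 - 1*(-3)) - 45284 = 3*(1 + 3) - 45284 = 3*4 - 45284 = 12 - 45284 = -45272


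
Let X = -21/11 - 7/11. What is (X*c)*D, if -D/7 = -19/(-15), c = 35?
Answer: 26068/33 ≈ 789.94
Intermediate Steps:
D = -133/15 (D = -(-133)/(-15) = -(-133)*(-1)/15 = -7*19/15 = -133/15 ≈ -8.8667)
X = -28/11 (X = -21*1/11 - 7*1/11 = -21/11 - 7/11 = -28/11 ≈ -2.5455)
(X*c)*D = -28/11*35*(-133/15) = -980/11*(-133/15) = 26068/33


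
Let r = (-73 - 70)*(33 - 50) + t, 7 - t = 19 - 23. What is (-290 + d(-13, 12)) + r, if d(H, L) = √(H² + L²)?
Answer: 2152 + √313 ≈ 2169.7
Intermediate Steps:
t = 11 (t = 7 - (19 - 23) = 7 - 1*(-4) = 7 + 4 = 11)
r = 2442 (r = (-73 - 70)*(33 - 50) + 11 = -143*(-17) + 11 = 2431 + 11 = 2442)
(-290 + d(-13, 12)) + r = (-290 + √((-13)² + 12²)) + 2442 = (-290 + √(169 + 144)) + 2442 = (-290 + √313) + 2442 = 2152 + √313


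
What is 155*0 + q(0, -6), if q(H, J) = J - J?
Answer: 0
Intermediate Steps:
q(H, J) = 0
155*0 + q(0, -6) = 155*0 + 0 = 0 + 0 = 0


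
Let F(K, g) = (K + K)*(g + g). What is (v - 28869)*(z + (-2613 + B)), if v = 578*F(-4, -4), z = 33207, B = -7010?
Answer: 191572832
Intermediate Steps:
F(K, g) = 4*K*g (F(K, g) = (2*K)*(2*g) = 4*K*g)
v = 36992 (v = 578*(4*(-4)*(-4)) = 578*64 = 36992)
(v - 28869)*(z + (-2613 + B)) = (36992 - 28869)*(33207 + (-2613 - 7010)) = 8123*(33207 - 9623) = 8123*23584 = 191572832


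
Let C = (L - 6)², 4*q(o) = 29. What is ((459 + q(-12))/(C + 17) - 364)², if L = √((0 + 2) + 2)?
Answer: 2132869489/17424 ≈ 1.2241e+5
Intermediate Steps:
q(o) = 29/4 (q(o) = (¼)*29 = 29/4)
L = 2 (L = √(2 + 2) = √4 = 2)
C = 16 (C = (2 - 6)² = (-4)² = 16)
((459 + q(-12))/(C + 17) - 364)² = ((459 + 29/4)/(16 + 17) - 364)² = ((1865/4)/33 - 364)² = ((1865/4)*(1/33) - 364)² = (1865/132 - 364)² = (-46183/132)² = 2132869489/17424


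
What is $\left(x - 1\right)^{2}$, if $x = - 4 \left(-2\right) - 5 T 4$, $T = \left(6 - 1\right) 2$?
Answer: $2563201$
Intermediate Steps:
$T = 10$ ($T = 5 \cdot 2 = 10$)
$x = -1600$ ($x = - 4 \left(-2\right) \left(-5\right) 10 \cdot 4 = \left(-1\right) \left(-8\right) \left(\left(-50\right) 4\right) = 8 \left(-200\right) = -1600$)
$\left(x - 1\right)^{2} = \left(-1600 - 1\right)^{2} = \left(-1601\right)^{2} = 2563201$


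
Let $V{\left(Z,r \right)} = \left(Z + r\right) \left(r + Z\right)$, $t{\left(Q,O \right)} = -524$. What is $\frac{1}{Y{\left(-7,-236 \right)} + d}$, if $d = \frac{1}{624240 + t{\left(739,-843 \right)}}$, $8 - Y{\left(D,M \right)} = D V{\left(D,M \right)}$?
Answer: $\frac{623716}{257813632317} \approx 2.4193 \cdot 10^{-6}$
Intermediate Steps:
$V{\left(Z,r \right)} = \left(Z + r\right)^{2}$ ($V{\left(Z,r \right)} = \left(Z + r\right) \left(Z + r\right) = \left(Z + r\right)^{2}$)
$Y{\left(D,M \right)} = 8 - D \left(D + M\right)^{2}$
$d = \frac{1}{623716}$ ($d = \frac{1}{624240 - 524} = \frac{1}{623716} \approx 1.6033 \cdot 10^{-6}$)
$\frac{1}{Y{\left(-7,-236 \right)} + d} = \frac{1}{\left(8 - - 7 \left(-7 - 236\right)^{2}\right) + \frac{1}{623716}} = \frac{1}{\left(8 - - 7 \left(-243\right)^{2}\right) + \frac{1}{623716}} = \frac{1}{\left(8 - \left(-7\right) 59049\right) + \frac{1}{623716}} = \frac{1}{\left(8 + 413343\right) + \frac{1}{623716}} = \frac{1}{413351 + \frac{1}{623716}} = \frac{1}{\frac{257813632317}{623716}} = \frac{623716}{257813632317}$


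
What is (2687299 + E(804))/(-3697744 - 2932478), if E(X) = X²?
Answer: -3333715/6630222 ≈ -0.50281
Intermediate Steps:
(2687299 + E(804))/(-3697744 - 2932478) = (2687299 + 804²)/(-3697744 - 2932478) = (2687299 + 646416)/(-6630222) = 3333715*(-1/6630222) = -3333715/6630222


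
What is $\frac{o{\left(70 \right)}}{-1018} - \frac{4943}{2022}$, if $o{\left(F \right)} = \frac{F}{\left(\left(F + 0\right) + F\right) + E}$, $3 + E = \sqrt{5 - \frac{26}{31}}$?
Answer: $- \frac{73193767898}{29934738429} + \frac{7 \sqrt{3999}}{59218078} \approx -2.4451$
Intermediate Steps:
$E = -3 + \frac{\sqrt{3999}}{31}$ ($E = -3 + \sqrt{5 - \frac{26}{31}} = -3 + \sqrt{\frac{129}{31}} = -3 + \frac{\sqrt{3999}}{31} \approx -0.96008$)
$o{\left(F \right)} = \frac{F}{-3 + 2 F + \frac{\sqrt{3999}}{31}}$ ($o{\left(F \right)} = \frac{F}{\left(\left(F + 0\right) + F\right) - \left(3 - \frac{\sqrt{3999}}{31}\right)} = \frac{F}{\left(F + F\right) - \left(3 - \frac{\sqrt{3999}}{31}\right)} = \frac{F}{2 F - \left(3 - \frac{\sqrt{3999}}{31}\right)} = \frac{F}{-3 + 2 F + \frac{\sqrt{3999}}{31}}$)
$\frac{o{\left(70 \right)}}{-1018} - \frac{4943}{2022} = \frac{31 \cdot 70 \frac{1}{-93 + \sqrt{3999} + 62 \cdot 70}}{-1018} - \frac{4943}{2022} = 31 \cdot 70 \frac{1}{-93 + \sqrt{3999} + 4340} \left(- \frac{1}{1018}\right) - \frac{4943}{2022} = 31 \cdot 70 \frac{1}{4247 + \sqrt{3999}} \left(- \frac{1}{1018}\right) - \frac{4943}{2022} = \frac{2170}{4247 + \sqrt{3999}} \left(- \frac{1}{1018}\right) - \frac{4943}{2022} = - \frac{1085}{509 \left(4247 + \sqrt{3999}\right)} - \frac{4943}{2022} = - \frac{4943}{2022} - \frac{1085}{509 \left(4247 + \sqrt{3999}\right)}$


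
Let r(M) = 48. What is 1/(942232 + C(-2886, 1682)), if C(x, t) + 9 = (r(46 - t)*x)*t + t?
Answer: -1/232060191 ≈ -4.3092e-9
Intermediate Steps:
C(x, t) = -9 + t + 48*t*x (C(x, t) = -9 + ((48*x)*t + t) = -9 + (48*t*x + t) = -9 + (t + 48*t*x) = -9 + t + 48*t*x)
1/(942232 + C(-2886, 1682)) = 1/(942232 + (-9 + 1682 + 48*1682*(-2886))) = 1/(942232 + (-9 + 1682 - 233004096)) = 1/(942232 - 233002423) = 1/(-232060191) = -1/232060191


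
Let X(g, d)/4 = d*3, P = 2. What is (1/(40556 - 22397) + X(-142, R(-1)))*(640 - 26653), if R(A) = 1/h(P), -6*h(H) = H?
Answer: 5668432133/6053 ≈ 9.3647e+5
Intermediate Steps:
h(H) = -H/6
R(A) = -3 (R(A) = 1/(-⅙*2) = 1/(-⅓) = -3)
X(g, d) = 12*d (X(g, d) = 4*(d*3) = 4*(3*d) = 12*d)
(1/(40556 - 22397) + X(-142, R(-1)))*(640 - 26653) = (1/(40556 - 22397) + 12*(-3))*(640 - 26653) = (1/18159 - 36)*(-26013) = -653723/18159*(-26013) = 5668432133/6053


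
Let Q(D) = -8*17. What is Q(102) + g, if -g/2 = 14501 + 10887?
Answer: -50912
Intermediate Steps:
Q(D) = -136
g = -50776 (g = -2*(14501 + 10887) = -2*25388 = -50776)
Q(102) + g = -136 - 50776 = -50912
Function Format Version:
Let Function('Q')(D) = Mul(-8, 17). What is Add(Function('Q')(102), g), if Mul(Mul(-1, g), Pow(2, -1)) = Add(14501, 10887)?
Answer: -50912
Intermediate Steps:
Function('Q')(D) = -136
g = -50776 (g = Mul(-2, Add(14501, 10887)) = Mul(-2, 25388) = -50776)
Add(Function('Q')(102), g) = Add(-136, -50776) = -50912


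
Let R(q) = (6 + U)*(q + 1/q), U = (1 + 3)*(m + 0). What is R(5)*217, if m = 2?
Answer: 78988/5 ≈ 15798.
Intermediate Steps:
U = 8 (U = (1 + 3)*(2 + 0) = 4*2 = 8)
R(q) = 14*q + 14/q (R(q) = (6 + 8)*(q + 1/q) = 14*(q + 1/q) = 14*q + 14/q)
R(5)*217 = (14*5 + 14/5)*217 = (70 + 14*(⅕))*217 = (70 + 14/5)*217 = (364/5)*217 = 78988/5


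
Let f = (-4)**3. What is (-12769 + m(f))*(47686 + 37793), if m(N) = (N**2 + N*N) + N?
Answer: -396708039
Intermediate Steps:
f = -64
m(N) = N + 2*N**2 (m(N) = (N**2 + N**2) + N = 2*N**2 + N = N + 2*N**2)
(-12769 + m(f))*(47686 + 37793) = (-12769 - 64*(1 + 2*(-64)))*(47686 + 37793) = (-12769 - 64*(1 - 128))*85479 = (-12769 - 64*(-127))*85479 = (-12769 + 8128)*85479 = -4641*85479 = -396708039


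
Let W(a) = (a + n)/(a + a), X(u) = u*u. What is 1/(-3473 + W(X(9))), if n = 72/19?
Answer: -342/1187587 ≈ -0.00028798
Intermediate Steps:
X(u) = u**2
n = 72/19 (n = 72*(1/19) = 72/19 ≈ 3.7895)
W(a) = (72/19 + a)/(2*a) (W(a) = (a + 72/19)/(a + a) = (72/19 + a)/((2*a)) = (72/19 + a)*(1/(2*a)) = (72/19 + a)/(2*a))
1/(-3473 + W(X(9))) = 1/(-3473 + (72 + 19*9**2)/(38*(9**2))) = 1/(-3473 + (1/38)*(72 + 19*81)/81) = 1/(-3473 + (1/38)*(1/81)*(72 + 1539)) = 1/(-3473 + (1/38)*(1/81)*1611) = 1/(-3473 + 179/342) = 1/(-1187587/342) = -342/1187587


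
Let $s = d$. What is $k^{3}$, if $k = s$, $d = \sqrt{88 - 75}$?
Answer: $13 \sqrt{13} \approx 46.872$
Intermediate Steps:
$d = \sqrt{13} \approx 3.6056$
$s = \sqrt{13} \approx 3.6056$
$k = \sqrt{13} \approx 3.6056$
$k^{3} = \left(\sqrt{13}\right)^{3} = 13 \sqrt{13}$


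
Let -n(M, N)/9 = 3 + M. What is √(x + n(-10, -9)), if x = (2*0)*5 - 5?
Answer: √58 ≈ 7.6158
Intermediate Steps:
n(M, N) = -27 - 9*M (n(M, N) = -9*(3 + M) = -27 - 9*M)
x = -5 (x = 0*5 - 5 = 0 - 5 = -5)
√(x + n(-10, -9)) = √(-5 + (-27 - 9*(-10))) = √(-5 + (-27 + 90)) = √(-5 + 63) = √58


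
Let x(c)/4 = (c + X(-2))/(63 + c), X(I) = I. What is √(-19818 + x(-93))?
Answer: 2*I*√44562/3 ≈ 140.73*I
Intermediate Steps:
x(c) = 4*(-2 + c)/(63 + c) (x(c) = 4*((c - 2)/(63 + c)) = 4*((-2 + c)/(63 + c)) = 4*(-2 + c)/(63 + c))
√(-19818 + x(-93)) = √(-19818 + 4*(-2 - 93)/(63 - 93)) = √(-19818 + 4*(-95)/(-30)) = √(-19818 + 4*(-1/30)*(-95)) = √(-19818 + 38/3) = √(-59416/3) = 2*I*√44562/3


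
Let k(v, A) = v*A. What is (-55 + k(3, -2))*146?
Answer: -8906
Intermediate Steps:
k(v, A) = A*v
(-55 + k(3, -2))*146 = (-55 - 2*3)*146 = (-55 - 6)*146 = -61*146 = -8906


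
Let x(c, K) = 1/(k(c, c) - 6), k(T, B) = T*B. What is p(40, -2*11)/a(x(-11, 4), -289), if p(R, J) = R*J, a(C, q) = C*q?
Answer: 101200/289 ≈ 350.17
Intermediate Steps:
k(T, B) = B*T
x(c, K) = 1/(-6 + c**2) (x(c, K) = 1/(c*c - 6) = 1/(c**2 - 6) = 1/(-6 + c**2))
p(R, J) = J*R
p(40, -2*11)/a(x(-11, 4), -289) = (-2*11*40)/((-289/(-6 + (-11)**2))) = (-22*40)/((-289/(-6 + 121))) = -880/(-289/115) = -880*(-115/289) = 101200/289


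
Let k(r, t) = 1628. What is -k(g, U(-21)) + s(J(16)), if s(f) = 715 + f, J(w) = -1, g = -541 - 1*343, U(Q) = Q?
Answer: -914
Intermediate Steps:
g = -884 (g = -541 - 343 = -884)
-k(g, U(-21)) + s(J(16)) = -1*1628 + (715 - 1) = -1628 + 714 = -914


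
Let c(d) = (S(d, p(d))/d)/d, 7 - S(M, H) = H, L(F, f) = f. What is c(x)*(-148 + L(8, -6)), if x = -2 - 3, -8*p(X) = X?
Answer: -3927/100 ≈ -39.270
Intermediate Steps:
p(X) = -X/8
S(M, H) = 7 - H
x = -5
c(d) = (7 + d/8)/d² (c(d) = ((7 - (-1)*d/8)/d)/d = ((7 + d/8)/d)/d = (7 + d/8)/d²)
c(x)*(-148 + L(8, -6)) = ((⅛)*(56 - 5)/(-5)²)*(-148 - 6) = ((⅛)*(1/25)*51)*(-154) = (51/200)*(-154) = -3927/100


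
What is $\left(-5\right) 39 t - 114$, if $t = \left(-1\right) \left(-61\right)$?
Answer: $-12009$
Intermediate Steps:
$t = 61$
$\left(-5\right) 39 t - 114 = \left(-5\right) 39 \cdot 61 - 114 = \left(-195\right) 61 - 114 = -11895 - 114 = -12009$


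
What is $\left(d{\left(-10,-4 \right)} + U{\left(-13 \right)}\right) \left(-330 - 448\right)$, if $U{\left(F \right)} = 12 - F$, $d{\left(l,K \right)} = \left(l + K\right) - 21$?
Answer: $7780$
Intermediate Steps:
$d{\left(l,K \right)} = -21 + K + l$ ($d{\left(l,K \right)} = \left(K + l\right) - 21 = -21 + K + l$)
$\left(d{\left(-10,-4 \right)} + U{\left(-13 \right)}\right) \left(-330 - 448\right) = \left(\left(-21 - 4 - 10\right) + \left(12 - -13\right)\right) \left(-330 - 448\right) = \left(-35 + \left(12 + 13\right)\right) \left(-778\right) = \left(-35 + 25\right) \left(-778\right) = \left(-10\right) \left(-778\right) = 7780$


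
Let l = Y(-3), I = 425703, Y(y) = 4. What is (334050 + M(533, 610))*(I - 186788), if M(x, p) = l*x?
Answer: 80318922530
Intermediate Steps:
l = 4
M(x, p) = 4*x
(334050 + M(533, 610))*(I - 186788) = (334050 + 4*533)*(425703 - 186788) = (334050 + 2132)*238915 = 336182*238915 = 80318922530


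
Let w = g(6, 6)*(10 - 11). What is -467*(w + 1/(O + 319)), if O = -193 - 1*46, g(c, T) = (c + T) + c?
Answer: 672013/80 ≈ 8400.2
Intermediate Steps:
g(c, T) = T + 2*c (g(c, T) = (T + c) + c = T + 2*c)
O = -239 (O = -193 - 46 = -239)
w = -18 (w = (6 + 2*6)*(10 - 11) = (6 + 12)*(-1) = 18*(-1) = -18)
-467*(w + 1/(O + 319)) = -467*(-18 + 1/(-239 + 319)) = -467*(-18 + 1/80) = -467*(-1439/80) = 672013/80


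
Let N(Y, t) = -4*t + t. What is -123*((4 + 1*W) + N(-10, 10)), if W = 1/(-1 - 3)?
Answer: 12915/4 ≈ 3228.8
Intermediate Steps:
N(Y, t) = -3*t
W = -¼ (W = 1/(-4) = -¼ ≈ -0.25000)
-123*((4 + 1*W) + N(-10, 10)) = -123*((4 + 1*(-¼)) - 3*10) = -123*((4 - ¼) - 30) = -123*(15/4 - 30) = -123*(-105/4) = 12915/4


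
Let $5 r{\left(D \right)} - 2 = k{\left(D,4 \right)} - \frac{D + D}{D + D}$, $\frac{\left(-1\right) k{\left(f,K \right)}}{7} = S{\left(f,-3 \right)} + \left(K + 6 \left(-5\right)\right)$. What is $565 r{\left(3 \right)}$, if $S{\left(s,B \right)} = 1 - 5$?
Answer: $23843$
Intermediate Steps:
$S{\left(s,B \right)} = -4$
$k{\left(f,K \right)} = 238 - 7 K$ ($k{\left(f,K \right)} = - 7 \left(-4 + \left(K + 6 \left(-5\right)\right)\right) = - 7 \left(-4 + \left(K - 30\right)\right) = - 7 \left(-4 + \left(-30 + K\right)\right) = - 7 \left(-34 + K\right) = 238 - 7 K$)
$r{\left(D \right)} = \frac{211}{5}$ ($r{\left(D \right)} = \frac{2}{5} + \frac{\left(238 - 28\right) - \frac{D + D}{D + D}}{5} = \frac{2}{5} + \frac{\left(238 - 28\right) - \frac{2 D}{2 D}}{5} = \frac{2}{5} + \frac{210 - 2 D \frac{1}{2 D}}{5} = \frac{2}{5} + \frac{210 - 1}{5} = \frac{2}{5} + \frac{1}{5} \cdot 209 = \frac{2}{5} + \frac{209}{5} = \frac{211}{5}$)
$565 r{\left(3 \right)} = 565 \cdot \frac{211}{5} = 23843$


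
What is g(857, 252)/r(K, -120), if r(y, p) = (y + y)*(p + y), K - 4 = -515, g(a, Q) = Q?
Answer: 18/46063 ≈ 0.00039077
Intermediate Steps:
K = -511 (K = 4 - 515 = -511)
r(y, p) = 2*y*(p + y) (r(y, p) = (2*y)*(p + y) = 2*y*(p + y))
g(857, 252)/r(K, -120) = 252/((2*(-511)*(-120 - 511))) = 252/((2*(-511)*(-631))) = 252/644882 = 252*(1/644882) = 18/46063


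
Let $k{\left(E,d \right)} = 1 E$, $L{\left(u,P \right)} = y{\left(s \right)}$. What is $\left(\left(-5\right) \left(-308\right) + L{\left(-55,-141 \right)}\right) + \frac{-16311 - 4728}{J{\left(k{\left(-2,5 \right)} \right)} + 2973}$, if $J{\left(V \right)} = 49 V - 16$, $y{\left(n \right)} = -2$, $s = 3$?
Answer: $\frac{1458701}{953} \approx 1530.6$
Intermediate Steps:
$L{\left(u,P \right)} = -2$
$k{\left(E,d \right)} = E$
$J{\left(V \right)} = -16 + 49 V$
$\left(\left(-5\right) \left(-308\right) + L{\left(-55,-141 \right)}\right) + \frac{-16311 - 4728}{J{\left(k{\left(-2,5 \right)} \right)} + 2973} = \left(\left(-5\right) \left(-308\right) - 2\right) + \frac{-16311 - 4728}{\left(-16 + 49 \left(-2\right)\right) + 2973} = \left(1540 - 2\right) - \frac{21039}{\left(-16 - 98\right) + 2973} = 1538 - \frac{21039}{-114 + 2973} = 1538 - \frac{21039}{2859} = 1538 - \frac{7013}{953} = \frac{1458701}{953}$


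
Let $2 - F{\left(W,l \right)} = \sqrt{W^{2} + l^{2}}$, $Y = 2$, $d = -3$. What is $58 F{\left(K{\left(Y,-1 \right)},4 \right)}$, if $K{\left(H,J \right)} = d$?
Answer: $-174$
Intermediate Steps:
$K{\left(H,J \right)} = -3$
$F{\left(W,l \right)} = 2 - \sqrt{W^{2} + l^{2}}$
$58 F{\left(K{\left(Y,-1 \right)},4 \right)} = 58 \left(2 - \sqrt{\left(-3\right)^{2} + 4^{2}}\right) = 58 \left(2 - \sqrt{9 + 16}\right) = 58 \left(2 - \sqrt{25}\right) = 58 \left(2 - 5\right) = 58 \left(-3\right) = -174$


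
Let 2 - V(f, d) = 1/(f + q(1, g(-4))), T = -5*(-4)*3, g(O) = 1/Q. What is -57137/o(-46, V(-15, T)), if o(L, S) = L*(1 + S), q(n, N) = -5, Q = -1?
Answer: 571370/1403 ≈ 407.25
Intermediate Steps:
g(O) = -1 (g(O) = 1/(-1) = -1)
T = 60 (T = 20*3 = 60)
V(f, d) = 2 - 1/(-5 + f) (V(f, d) = 2 - 1/(f - 5) = 2 - 1/(-5 + f))
-57137/o(-46, V(-15, T)) = -57137*(-1/(46*(1 + (-11 + 2*(-15))/(-5 - 15)))) = -57137*(-1/(46*(1 + (-11 - 30)/(-20)))) = -57137*(-1/(46*(1 - 1/20*(-41)))) = -57137*(-1/(46*(1 + 41/20))) = -57137/((-46*61/20)) = -57137/(-1403/10) = -57137*(-10/1403) = 571370/1403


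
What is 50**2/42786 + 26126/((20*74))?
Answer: 280381759/15830820 ≈ 17.711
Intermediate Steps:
50**2/42786 + 26126/((20*74)) = 2500*(1/42786) + 26126/1480 = 1250/21393 + 26126*(1/1480) = 1250/21393 + 13063/740 = 280381759/15830820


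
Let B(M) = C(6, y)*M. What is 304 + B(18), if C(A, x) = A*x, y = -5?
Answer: -236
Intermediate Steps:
B(M) = -30*M (B(M) = (6*(-5))*M = -30*M)
304 + B(18) = 304 - 30*18 = 304 - 540 = -236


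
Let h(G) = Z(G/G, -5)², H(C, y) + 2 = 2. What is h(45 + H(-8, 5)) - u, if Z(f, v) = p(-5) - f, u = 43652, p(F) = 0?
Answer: -43651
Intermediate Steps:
H(C, y) = 0 (H(C, y) = -2 + 2 = 0)
Z(f, v) = -f (Z(f, v) = 0 - f = -f)
h(G) = 1 (h(G) = (-G/G)² = (-1*1)² = (-1)² = 1)
h(45 + H(-8, 5)) - u = 1 - 1*43652 = 1 - 43652 = -43651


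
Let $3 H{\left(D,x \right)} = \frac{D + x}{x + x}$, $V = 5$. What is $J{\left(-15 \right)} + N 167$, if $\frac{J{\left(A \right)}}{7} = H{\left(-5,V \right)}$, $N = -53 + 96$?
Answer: $7181$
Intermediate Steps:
$N = 43$
$H{\left(D,x \right)} = \frac{D + x}{6 x}$ ($H{\left(D,x \right)} = \frac{\left(D + x\right) \frac{1}{x + x}}{3} = \frac{\left(D + x\right) \frac{1}{2 x}}{3} = \frac{\frac{1}{2} \frac{1}{x} \left(D + x\right)}{3} = \frac{D + x}{6 x}$)
$J{\left(A \right)} = 0$ ($J{\left(A \right)} = 7 \frac{-5 + 5}{6 \cdot 5} = 7 \cdot \frac{1}{6} \cdot \frac{1}{5} \cdot 0 = 7 \cdot 0 = 0$)
$J{\left(-15 \right)} + N 167 = 0 + 43 \cdot 167 = 0 + 7181 = 7181$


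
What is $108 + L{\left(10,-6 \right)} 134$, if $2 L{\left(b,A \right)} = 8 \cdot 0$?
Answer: $108$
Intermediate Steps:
$L{\left(b,A \right)} = 0$ ($L{\left(b,A \right)} = \frac{8 \cdot 0}{2} = \frac{1}{2} \cdot 0 = 0$)
$108 + L{\left(10,-6 \right)} 134 = 108 + 0 \cdot 134 = 108 + 0 = 108$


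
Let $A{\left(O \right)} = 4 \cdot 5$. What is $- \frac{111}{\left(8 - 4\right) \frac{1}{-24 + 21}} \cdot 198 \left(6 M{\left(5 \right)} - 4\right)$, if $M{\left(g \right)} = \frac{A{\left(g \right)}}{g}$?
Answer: $329670$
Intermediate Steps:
$A{\left(O \right)} = 20$
$M{\left(g \right)} = \frac{20}{g}$
$- \frac{111}{\left(8 - 4\right) \frac{1}{-24 + 21}} \cdot 198 \left(6 M{\left(5 \right)} - 4\right) = - \frac{111}{\left(8 - 4\right) \frac{1}{-24 + 21}} \cdot 198 \left(6 \cdot \frac{20}{5} - 4\right) = - \frac{111}{4 \frac{1}{-3}} \cdot 198 \left(6 \cdot 20 \cdot \frac{1}{5} - 4\right) = - \frac{111}{4 \left(- \frac{1}{3}\right)} 198 \left(6 \cdot 4 - 4\right) = - \frac{111}{- \frac{4}{3}} \cdot 198 \left(24 - 4\right) = \left(-111\right) \left(- \frac{3}{4}\right) 198 \cdot 20 = \frac{333}{4} \cdot 198 \cdot 20 = \frac{32967}{2} \cdot 20 = 329670$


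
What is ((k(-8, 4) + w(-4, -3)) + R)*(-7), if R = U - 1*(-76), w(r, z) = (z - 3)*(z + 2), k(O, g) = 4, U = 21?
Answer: -749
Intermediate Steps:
w(r, z) = (-3 + z)*(2 + z)
R = 97 (R = 21 - 1*(-76) = 21 + 76 = 97)
((k(-8, 4) + w(-4, -3)) + R)*(-7) = ((4 + (-6 + (-3)**2 - 1*(-3))) + 97)*(-7) = ((4 + (-6 + 9 + 3)) + 97)*(-7) = ((4 + 6) + 97)*(-7) = (10 + 97)*(-7) = 107*(-7) = -749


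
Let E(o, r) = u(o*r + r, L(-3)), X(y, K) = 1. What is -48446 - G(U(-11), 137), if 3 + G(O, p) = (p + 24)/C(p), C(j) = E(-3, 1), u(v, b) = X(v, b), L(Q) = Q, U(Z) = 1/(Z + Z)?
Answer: -48604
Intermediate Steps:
U(Z) = 1/(2*Z)
u(v, b) = 1
E(o, r) = 1
C(j) = 1
G(O, p) = 21 + p (G(O, p) = -3 + (p + 24)/1 = -3 + (24 + p)*1 = -3 + (24 + p) = 21 + p)
-48446 - G(U(-11), 137) = -48446 - (21 + 137) = -48446 - 1*158 = -48446 - 158 = -48604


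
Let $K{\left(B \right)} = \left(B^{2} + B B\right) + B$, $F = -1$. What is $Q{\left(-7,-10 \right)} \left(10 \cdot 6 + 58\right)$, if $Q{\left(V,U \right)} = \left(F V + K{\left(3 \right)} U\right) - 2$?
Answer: $-24190$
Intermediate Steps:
$K{\left(B \right)} = B + 2 B^{2}$ ($K{\left(B \right)} = \left(B^{2} + B^{2}\right) + B = 2 B^{2} + B = B + 2 B^{2}$)
$Q{\left(V,U \right)} = -2 - V + 21 U$ ($Q{\left(V,U \right)} = \left(- V + 3 \left(1 + 2 \cdot 3\right) U\right) - 2 = \left(- V + 3 \left(1 + 6\right) U\right) - 2 = \left(- V + 3 \cdot 7 U\right) - 2 = \left(- V + 21 U\right) - 2 = -2 - V + 21 U$)
$Q{\left(-7,-10 \right)} \left(10 \cdot 6 + 58\right) = \left(-2 - -7 + 21 \left(-10\right)\right) \left(10 \cdot 6 + 58\right) = \left(-2 + 7 - 210\right) \left(60 + 58\right) = \left(-205\right) 118 = -24190$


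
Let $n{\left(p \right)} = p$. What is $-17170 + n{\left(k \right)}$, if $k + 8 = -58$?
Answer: $-17236$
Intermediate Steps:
$k = -66$ ($k = -8 - 58 = -66$)
$-17170 + n{\left(k \right)} = -17170 - 66 = -17236$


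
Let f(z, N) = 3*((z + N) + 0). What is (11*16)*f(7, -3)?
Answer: 2112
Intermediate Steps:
f(z, N) = 3*N + 3*z (f(z, N) = 3*((N + z) + 0) = 3*(N + z) = 3*N + 3*z)
(11*16)*f(7, -3) = (11*16)*(3*(-3) + 3*7) = 176*(-9 + 21) = 176*12 = 2112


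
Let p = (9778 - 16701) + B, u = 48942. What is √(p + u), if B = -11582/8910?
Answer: √10295386970/495 ≈ 204.98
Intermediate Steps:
B = -5791/4455 (B = -11582*1/8910 = -5791/4455 ≈ -1.2999)
p = -30847756/4455 (p = (9778 - 16701) - 5791/4455 = -6923 - 5791/4455 = -30847756/4455 ≈ -6924.3)
√(p + u) = √(-30847756/4455 + 48942) = √(187188854/4455) = √10295386970/495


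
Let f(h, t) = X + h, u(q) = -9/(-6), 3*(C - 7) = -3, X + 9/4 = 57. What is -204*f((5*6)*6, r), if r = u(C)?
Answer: -47889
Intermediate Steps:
X = 219/4 (X = -9/4 + 57 = 219/4 ≈ 54.750)
C = 6 (C = 7 + (⅓)*(-3) = 7 - 1 = 6)
u(q) = 3/2 (u(q) = -9*(-⅙) = 3/2)
r = 3/2 ≈ 1.5000
f(h, t) = 219/4 + h
-204*f((5*6)*6, r) = -204*(219/4 + (5*6)*6) = -204*(219/4 + 30*6) = -204*(219/4 + 180) = -204*939/4 = -47889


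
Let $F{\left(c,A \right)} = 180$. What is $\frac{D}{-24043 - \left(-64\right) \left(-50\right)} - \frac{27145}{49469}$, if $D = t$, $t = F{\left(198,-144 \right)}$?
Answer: $- \frac{83157295}{149742663} \approx -0.55534$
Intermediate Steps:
$t = 180$
$D = 180$
$\frac{D}{-24043 - \left(-64\right) \left(-50\right)} - \frac{27145}{49469} = \frac{180}{-24043 - \left(-64\right) \left(-50\right)} - \frac{27145}{49469} = \frac{180}{-24043 - 3200} - \frac{27145}{49469} = \frac{180}{-27243} - \frac{27145}{49469} = 180 \left(- \frac{1}{27243}\right) - \frac{27145}{49469} = - \frac{20}{3027} - \frac{27145}{49469} = - \frac{83157295}{149742663}$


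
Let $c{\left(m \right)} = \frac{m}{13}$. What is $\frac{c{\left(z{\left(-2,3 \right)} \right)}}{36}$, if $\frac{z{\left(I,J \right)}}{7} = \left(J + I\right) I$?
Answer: $- \frac{7}{234} \approx -0.029915$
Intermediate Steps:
$z{\left(I,J \right)} = 7 I \left(I + J\right)$ ($z{\left(I,J \right)} = 7 \left(J + I\right) I = 7 \left(I + J\right) I = 7 I \left(I + J\right)$)
$c{\left(m \right)} = \frac{m}{13}$ ($c{\left(m \right)} = m \frac{1}{13} = \frac{m}{13}$)
$\frac{c{\left(z{\left(-2,3 \right)} \right)}}{36} = \frac{\frac{1}{13} \cdot 7 \left(-2\right) \left(-2 + 3\right)}{36} = \frac{7 \left(-2\right) 1}{13} \cdot \frac{1}{36} = \frac{1}{13} \left(-14\right) \frac{1}{36} = \left(- \frac{14}{13}\right) \frac{1}{36} = - \frac{7}{234}$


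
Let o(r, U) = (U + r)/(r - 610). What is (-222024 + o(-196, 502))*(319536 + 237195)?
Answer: -49813965528075/403 ≈ -1.2361e+11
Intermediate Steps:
o(r, U) = (U + r)/(-610 + r)
(-222024 + o(-196, 502))*(319536 + 237195) = (-222024 + (502 - 196)/(-610 - 196))*(319536 + 237195) = (-222024 + 306/(-806))*556731 = (-222024 - 1/806*306)*556731 = (-222024 - 153/403)*556731 = -89475825/403*556731 = -49813965528075/403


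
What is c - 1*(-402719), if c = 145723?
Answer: 548442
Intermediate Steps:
c - 1*(-402719) = 145723 - 1*(-402719) = 145723 + 402719 = 548442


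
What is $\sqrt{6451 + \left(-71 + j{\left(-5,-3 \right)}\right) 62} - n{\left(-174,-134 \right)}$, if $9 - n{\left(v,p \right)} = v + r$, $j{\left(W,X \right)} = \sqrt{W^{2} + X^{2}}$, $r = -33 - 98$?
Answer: $-314 + \sqrt{2049 + 62 \sqrt{34}} \approx -264.9$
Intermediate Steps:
$r = -131$
$n{\left(v,p \right)} = 140 - v$ ($n{\left(v,p \right)} = 9 - \left(v - 131\right) = 9 - \left(-131 + v\right) = 140 - v$)
$\sqrt{6451 + \left(-71 + j{\left(-5,-3 \right)}\right) 62} - n{\left(-174,-134 \right)} = \sqrt{6451 + \left(-71 + \sqrt{\left(-5\right)^{2} + \left(-3\right)^{2}}\right) 62} - \left(140 - -174\right) = \sqrt{6451 + \left(-71 + \sqrt{25 + 9}\right) 62} - \left(140 + 174\right) = \sqrt{6451 + \left(-71 + \sqrt{34}\right) 62} - 314 = \sqrt{6451 - \left(4402 - 62 \sqrt{34}\right)} - 314 = \sqrt{2049 + 62 \sqrt{34}} - 314 = -314 + \sqrt{2049 + 62 \sqrt{34}}$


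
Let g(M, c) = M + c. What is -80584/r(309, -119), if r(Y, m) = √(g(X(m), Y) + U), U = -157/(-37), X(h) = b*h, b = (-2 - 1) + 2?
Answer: -80584*√65749/5331 ≈ -3876.0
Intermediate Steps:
b = -1 (b = -3 + 2 = -1)
X(h) = -h
U = 157/37 (U = -157*(-1/37) = 157/37 ≈ 4.2432)
r(Y, m) = √(157/37 + Y - m) (r(Y, m) = √((-m + Y) + 157/37) = √((Y - m) + 157/37) = √(157/37 + Y - m))
-80584/r(309, -119) = -80584*37/√(5809 - 1369*(-119) + 1369*309) = -80584*37/√(5809 + 162911 + 423021) = -80584*√65749/5331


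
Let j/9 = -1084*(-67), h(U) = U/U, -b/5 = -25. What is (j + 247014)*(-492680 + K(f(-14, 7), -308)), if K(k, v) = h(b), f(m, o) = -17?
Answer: -443739224214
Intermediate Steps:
b = 125 (b = -5*(-25) = 125)
h(U) = 1
j = 653652 (j = 9*(-1084*(-67)) = 9*72628 = 653652)
K(k, v) = 1
(j + 247014)*(-492680 + K(f(-14, 7), -308)) = (653652 + 247014)*(-492680 + 1) = 900666*(-492679) = -443739224214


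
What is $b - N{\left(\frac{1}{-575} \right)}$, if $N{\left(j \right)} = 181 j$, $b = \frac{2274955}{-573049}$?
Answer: $- \frac{1204377256}{329503175} \approx -3.6551$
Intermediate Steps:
$b = - \frac{2274955}{573049}$ ($b = 2274955 \left(- \frac{1}{573049}\right) = - \frac{2274955}{573049} \approx -3.9699$)
$b - N{\left(\frac{1}{-575} \right)} = - \frac{2274955}{573049} - \frac{181}{-575} = - \frac{2274955}{573049} - 181 \left(- \frac{1}{575}\right) = - \frac{2274955}{573049} - - \frac{181}{575} = - \frac{2274955}{573049} + \frac{181}{575} = - \frac{1204377256}{329503175}$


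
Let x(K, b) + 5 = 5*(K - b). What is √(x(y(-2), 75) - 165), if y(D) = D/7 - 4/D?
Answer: I*√26285/7 ≈ 23.161*I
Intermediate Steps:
y(D) = -4/D + D/7 (y(D) = D*(⅐) - 4/D = D/7 - 4/D = -4/D + D/7)
x(K, b) = -5 - 5*b + 5*K (x(K, b) = -5 + 5*(K - b) = -5 + (-5*b + 5*K) = -5 - 5*b + 5*K)
√(x(y(-2), 75) - 165) = √((-5 - 5*75 + 5*(-4/(-2) + (⅐)*(-2))) - 165) = √((-5 - 375 + 5*(-4*(-½) - 2/7)) - 165) = √((-5 - 375 + 5*(2 - 2/7)) - 165) = √((-5 - 375 + 5*(12/7)) - 165) = √((-5 - 375 + 60/7) - 165) = √(-2600/7 - 165) = √(-3755/7) = I*√26285/7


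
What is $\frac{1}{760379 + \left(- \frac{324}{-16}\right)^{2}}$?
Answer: $\frac{16}{12172625} \approx 1.3144 \cdot 10^{-6}$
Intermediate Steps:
$\frac{1}{760379 + \left(- \frac{324}{-16}\right)^{2}} = \frac{1}{760379 + \left(\left(-324\right) \left(- \frac{1}{16}\right)\right)^{2}} = \frac{1}{760379 + \left(\frac{81}{4}\right)^{2}} = \frac{1}{760379 + \frac{6561}{16}} = \frac{1}{\frac{12172625}{16}} = \frac{16}{12172625}$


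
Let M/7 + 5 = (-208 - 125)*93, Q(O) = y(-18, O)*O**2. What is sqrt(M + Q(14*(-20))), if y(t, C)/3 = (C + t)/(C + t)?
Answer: sqrt(18382) ≈ 135.58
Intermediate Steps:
y(t, C) = 3 (y(t, C) = 3*((C + t)/(C + t)) = 3*1 = 3)
Q(O) = 3*O**2
M = -216818 (M = -35 + 7*((-208 - 125)*93) = -35 + 7*(-333*93) = -35 + 7*(-30969) = -35 - 216783 = -216818)
sqrt(M + Q(14*(-20))) = sqrt(-216818 + 3*(14*(-20))**2) = sqrt(-216818 + 3*(-280)**2) = sqrt(-216818 + 3*78400) = sqrt(-216818 + 235200) = sqrt(18382)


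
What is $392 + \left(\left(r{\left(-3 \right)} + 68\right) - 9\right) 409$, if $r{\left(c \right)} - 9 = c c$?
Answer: $31885$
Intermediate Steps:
$r{\left(c \right)} = 9 + c^{2}$ ($r{\left(c \right)} = 9 + c c = 9 + c^{2}$)
$392 + \left(\left(r{\left(-3 \right)} + 68\right) - 9\right) 409 = 392 + \left(\left(\left(9 + \left(-3\right)^{2}\right) + 68\right) - 9\right) 409 = 392 + \left(\left(\left(9 + 9\right) + 68\right) - 9\right) 409 = 392 + \left(\left(18 + 68\right) - 9\right) 409 = 392 + \left(86 - 9\right) 409 = 392 + 77 \cdot 409 = 392 + 31493 = 31885$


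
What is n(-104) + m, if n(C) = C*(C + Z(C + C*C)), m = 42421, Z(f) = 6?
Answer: 52613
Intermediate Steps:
n(C) = C*(6 + C) (n(C) = C*(C + 6) = C*(6 + C))
n(-104) + m = -104*(6 - 104) + 42421 = -104*(-98) + 42421 = 10192 + 42421 = 52613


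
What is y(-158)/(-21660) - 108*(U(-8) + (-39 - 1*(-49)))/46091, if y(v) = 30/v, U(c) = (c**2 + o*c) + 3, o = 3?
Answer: -652924933/5257876916 ≈ -0.12418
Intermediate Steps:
U(c) = 3 + c**2 + 3*c (U(c) = (c**2 + 3*c) + 3 = 3 + c**2 + 3*c)
y(-158)/(-21660) - 108*(U(-8) + (-39 - 1*(-49)))/46091 = (30/(-158))/(-21660) - 108*((3 + (-8)**2 + 3*(-8)) + (-39 - 1*(-49)))/46091 = (30*(-1/158))*(-1/21660) - 108*((3 + 64 - 24) + (-39 + 49))*(1/46091) = -15/79*(-1/21660) - 108*(43 + 10)*(1/46091) = 1/114076 - 108*53*(1/46091) = 1/114076 - 5724*1/46091 = 1/114076 - 5724/46091 = -652924933/5257876916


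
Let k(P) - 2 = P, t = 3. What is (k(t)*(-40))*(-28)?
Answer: 5600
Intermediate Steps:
k(P) = 2 + P
(k(t)*(-40))*(-28) = ((2 + 3)*(-40))*(-28) = (5*(-40))*(-28) = -200*(-28) = 5600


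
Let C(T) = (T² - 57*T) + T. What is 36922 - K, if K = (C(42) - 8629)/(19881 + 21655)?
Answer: 1533601409/41536 ≈ 36922.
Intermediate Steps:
C(T) = T² - 56*T
K = -9217/41536 (K = (42*(-56 + 42) - 8629)/(19881 + 21655) = (42*(-14) - 8629)/41536 = (-588 - 8629)*(1/41536) = -9217*1/41536 = -9217/41536 ≈ -0.22190)
36922 - K = 36922 - 1*(-9217/41536) = 36922 + 9217/41536 = 1533601409/41536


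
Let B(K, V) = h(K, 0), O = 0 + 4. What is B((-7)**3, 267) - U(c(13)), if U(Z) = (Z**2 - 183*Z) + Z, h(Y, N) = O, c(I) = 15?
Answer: 2509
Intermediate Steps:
O = 4
h(Y, N) = 4
B(K, V) = 4
U(Z) = Z**2 - 182*Z
B((-7)**3, 267) - U(c(13)) = 4 - 15*(-182 + 15) = 4 - 15*(-167) = 4 - 1*(-2505) = 4 + 2505 = 2509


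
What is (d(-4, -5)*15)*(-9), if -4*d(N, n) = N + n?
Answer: -1215/4 ≈ -303.75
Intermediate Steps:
d(N, n) = -N/4 - n/4 (d(N, n) = -(N + n)/4 = -N/4 - n/4)
(d(-4, -5)*15)*(-9) = ((-¼*(-4) - ¼*(-5))*15)*(-9) = ((1 + 5/4)*15)*(-9) = ((9/4)*15)*(-9) = (135/4)*(-9) = -1215/4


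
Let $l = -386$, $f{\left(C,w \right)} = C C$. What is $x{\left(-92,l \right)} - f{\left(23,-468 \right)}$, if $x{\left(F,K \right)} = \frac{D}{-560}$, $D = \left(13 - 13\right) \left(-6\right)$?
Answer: $-529$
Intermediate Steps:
$f{\left(C,w \right)} = C^{2}$
$D = 0$ ($D = 0 \left(-6\right) = 0$)
$x{\left(F,K \right)} = 0$ ($x{\left(F,K \right)} = \frac{0}{-560} = 0 \left(- \frac{1}{560}\right) = 0$)
$x{\left(-92,l \right)} - f{\left(23,-468 \right)} = 0 - 23^{2} = 0 - 529 = -529$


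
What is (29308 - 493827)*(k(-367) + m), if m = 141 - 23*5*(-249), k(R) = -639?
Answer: -13070171103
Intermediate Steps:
m = 28776 (m = 141 - 115*(-249) = 141 + 28635 = 28776)
(29308 - 493827)*(k(-367) + m) = (29308 - 493827)*(-639 + 28776) = -464519*28137 = -13070171103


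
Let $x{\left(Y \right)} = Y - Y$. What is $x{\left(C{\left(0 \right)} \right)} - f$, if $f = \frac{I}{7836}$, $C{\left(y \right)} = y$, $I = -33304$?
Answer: $\frac{8326}{1959} \approx 4.2501$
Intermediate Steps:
$x{\left(Y \right)} = 0$
$f = - \frac{8326}{1959}$ ($f = - \frac{33304}{7836} = \left(-33304\right) \frac{1}{7836} = - \frac{8326}{1959} \approx -4.2501$)
$x{\left(C{\left(0 \right)} \right)} - f = 0 - - \frac{8326}{1959} = 0 + \frac{8326}{1959} = \frac{8326}{1959}$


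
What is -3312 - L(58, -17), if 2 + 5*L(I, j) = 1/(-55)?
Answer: -910689/275 ≈ -3311.6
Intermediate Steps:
L(I, j) = -111/275 (L(I, j) = -⅖ + (⅕)/(-55) = -⅖ + (⅕)*(-1/55) = -⅖ - 1/275 = -111/275)
-3312 - L(58, -17) = -3312 - 1*(-111/275) = -3312 + 111/275 = -910689/275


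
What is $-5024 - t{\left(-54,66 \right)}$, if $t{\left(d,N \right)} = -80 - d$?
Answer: $-4998$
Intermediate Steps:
$-5024 - t{\left(-54,66 \right)} = -5024 - \left(-80 - -54\right) = -5024 - \left(-80 + 54\right) = -5024 - -26 = -5024 + 26 = -4998$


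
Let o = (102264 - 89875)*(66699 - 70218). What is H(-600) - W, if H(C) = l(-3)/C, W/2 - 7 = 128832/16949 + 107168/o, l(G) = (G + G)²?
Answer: -63585246593881/2173305016350 ≈ -29.257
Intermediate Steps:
l(G) = 4*G² (l(G) = (2*G)² = 4*G²)
o = -43596891 (o = 12389*(-3519) = -43596891)
W = 1269096965858/43466100327 (W = 14 + 2*(128832/16949 + 107168/(-43596891)) = 14 + 2*(128832*(1/16949) + 107168*(-1/43596891)) = 14 + 2*(128832/16949 - 6304/2564523) = 14 + 2*(330285780640/43466100327) = 14 + 660571561280/43466100327 = 1269096965858/43466100327 ≈ 29.197)
H(C) = 36/C (H(C) = (4*(-3)²)/C = (4*9)/C = 36/C)
H(-600) - W = 36/(-600) - 1*1269096965858/43466100327 = 36*(-1/600) - 1269096965858/43466100327 = -3/50 - 1269096965858/43466100327 = -63585246593881/2173305016350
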